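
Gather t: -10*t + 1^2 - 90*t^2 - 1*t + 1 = -90*t^2 - 11*t + 2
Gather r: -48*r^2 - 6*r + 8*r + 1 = -48*r^2 + 2*r + 1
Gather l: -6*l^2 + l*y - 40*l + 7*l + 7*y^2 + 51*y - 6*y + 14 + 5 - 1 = -6*l^2 + l*(y - 33) + 7*y^2 + 45*y + 18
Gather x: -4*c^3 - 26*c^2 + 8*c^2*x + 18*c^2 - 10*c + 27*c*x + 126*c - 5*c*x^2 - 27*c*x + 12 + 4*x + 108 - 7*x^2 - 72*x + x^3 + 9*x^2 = -4*c^3 - 8*c^2 + 116*c + x^3 + x^2*(2 - 5*c) + x*(8*c^2 - 68) + 120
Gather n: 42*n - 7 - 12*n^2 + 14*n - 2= -12*n^2 + 56*n - 9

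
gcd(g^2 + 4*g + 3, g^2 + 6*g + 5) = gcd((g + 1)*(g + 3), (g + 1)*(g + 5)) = g + 1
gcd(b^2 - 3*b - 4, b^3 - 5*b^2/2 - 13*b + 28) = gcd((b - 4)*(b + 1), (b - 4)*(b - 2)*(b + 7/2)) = b - 4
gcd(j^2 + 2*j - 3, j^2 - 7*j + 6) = j - 1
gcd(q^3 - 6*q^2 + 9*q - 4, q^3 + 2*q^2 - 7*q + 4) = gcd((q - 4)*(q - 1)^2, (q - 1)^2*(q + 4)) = q^2 - 2*q + 1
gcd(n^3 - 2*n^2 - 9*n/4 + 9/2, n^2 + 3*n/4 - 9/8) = n + 3/2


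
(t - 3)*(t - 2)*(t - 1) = t^3 - 6*t^2 + 11*t - 6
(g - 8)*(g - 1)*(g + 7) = g^3 - 2*g^2 - 55*g + 56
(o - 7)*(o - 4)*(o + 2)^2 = o^4 - 7*o^3 - 12*o^2 + 68*o + 112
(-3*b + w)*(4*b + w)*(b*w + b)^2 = -12*b^4*w^2 - 24*b^4*w - 12*b^4 + b^3*w^3 + 2*b^3*w^2 + b^3*w + b^2*w^4 + 2*b^2*w^3 + b^2*w^2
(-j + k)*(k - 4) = -j*k + 4*j + k^2 - 4*k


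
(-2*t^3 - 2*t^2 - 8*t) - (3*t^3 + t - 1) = -5*t^3 - 2*t^2 - 9*t + 1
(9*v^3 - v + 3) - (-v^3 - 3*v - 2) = 10*v^3 + 2*v + 5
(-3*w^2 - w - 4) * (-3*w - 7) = 9*w^3 + 24*w^2 + 19*w + 28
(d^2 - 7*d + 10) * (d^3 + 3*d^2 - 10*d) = d^5 - 4*d^4 - 21*d^3 + 100*d^2 - 100*d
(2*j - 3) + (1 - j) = j - 2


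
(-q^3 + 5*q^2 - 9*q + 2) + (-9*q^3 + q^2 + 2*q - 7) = -10*q^3 + 6*q^2 - 7*q - 5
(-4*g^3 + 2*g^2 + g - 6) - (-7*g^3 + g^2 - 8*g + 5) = 3*g^3 + g^2 + 9*g - 11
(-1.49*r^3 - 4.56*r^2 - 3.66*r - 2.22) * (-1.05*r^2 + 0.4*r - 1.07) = 1.5645*r^5 + 4.192*r^4 + 3.6133*r^3 + 5.7462*r^2 + 3.0282*r + 2.3754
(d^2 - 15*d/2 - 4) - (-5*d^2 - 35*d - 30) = 6*d^2 + 55*d/2 + 26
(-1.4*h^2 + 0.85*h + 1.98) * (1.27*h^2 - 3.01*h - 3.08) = -1.778*h^4 + 5.2935*h^3 + 4.2681*h^2 - 8.5778*h - 6.0984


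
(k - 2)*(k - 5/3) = k^2 - 11*k/3 + 10/3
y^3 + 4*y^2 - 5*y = y*(y - 1)*(y + 5)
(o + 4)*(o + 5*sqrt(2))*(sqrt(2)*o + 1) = sqrt(2)*o^3 + 4*sqrt(2)*o^2 + 11*o^2 + 5*sqrt(2)*o + 44*o + 20*sqrt(2)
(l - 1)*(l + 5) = l^2 + 4*l - 5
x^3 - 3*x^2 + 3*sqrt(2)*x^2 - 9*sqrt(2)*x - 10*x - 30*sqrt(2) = (x - 5)*(x + 2)*(x + 3*sqrt(2))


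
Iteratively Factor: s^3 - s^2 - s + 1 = (s + 1)*(s^2 - 2*s + 1) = (s - 1)*(s + 1)*(s - 1)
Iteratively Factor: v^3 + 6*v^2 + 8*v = (v + 2)*(v^2 + 4*v) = (v + 2)*(v + 4)*(v)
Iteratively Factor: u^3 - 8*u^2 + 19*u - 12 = (u - 3)*(u^2 - 5*u + 4) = (u - 3)*(u - 1)*(u - 4)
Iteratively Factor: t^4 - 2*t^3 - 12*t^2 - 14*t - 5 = (t + 1)*(t^3 - 3*t^2 - 9*t - 5) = (t + 1)^2*(t^2 - 4*t - 5) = (t - 5)*(t + 1)^2*(t + 1)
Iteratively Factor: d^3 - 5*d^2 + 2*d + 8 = (d - 4)*(d^2 - d - 2) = (d - 4)*(d + 1)*(d - 2)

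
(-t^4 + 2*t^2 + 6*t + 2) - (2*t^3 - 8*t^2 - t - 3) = -t^4 - 2*t^3 + 10*t^2 + 7*t + 5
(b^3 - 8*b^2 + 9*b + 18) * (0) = 0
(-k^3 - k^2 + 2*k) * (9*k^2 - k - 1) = -9*k^5 - 8*k^4 + 20*k^3 - k^2 - 2*k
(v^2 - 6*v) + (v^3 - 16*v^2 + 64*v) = v^3 - 15*v^2 + 58*v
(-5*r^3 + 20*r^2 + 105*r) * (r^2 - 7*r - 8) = -5*r^5 + 55*r^4 + 5*r^3 - 895*r^2 - 840*r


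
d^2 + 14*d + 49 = (d + 7)^2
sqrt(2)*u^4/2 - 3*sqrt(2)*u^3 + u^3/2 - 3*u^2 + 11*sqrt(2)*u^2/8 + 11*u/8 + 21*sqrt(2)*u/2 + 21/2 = (u - 4)*(u - 7/2)*(u + 3/2)*(sqrt(2)*u/2 + 1/2)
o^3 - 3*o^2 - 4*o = o*(o - 4)*(o + 1)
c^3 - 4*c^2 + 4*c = c*(c - 2)^2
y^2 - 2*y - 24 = (y - 6)*(y + 4)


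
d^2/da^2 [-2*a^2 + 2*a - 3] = -4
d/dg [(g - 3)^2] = 2*g - 6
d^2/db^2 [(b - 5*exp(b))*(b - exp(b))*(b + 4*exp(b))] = -2*b^2*exp(b) - 76*b*exp(2*b) - 8*b*exp(b) + 6*b + 180*exp(3*b) - 76*exp(2*b) - 4*exp(b)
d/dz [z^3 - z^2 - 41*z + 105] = 3*z^2 - 2*z - 41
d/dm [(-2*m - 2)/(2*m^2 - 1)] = 2*(-2*m^2 + 4*m*(m + 1) + 1)/(2*m^2 - 1)^2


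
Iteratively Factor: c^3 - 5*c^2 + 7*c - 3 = (c - 1)*(c^2 - 4*c + 3) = (c - 3)*(c - 1)*(c - 1)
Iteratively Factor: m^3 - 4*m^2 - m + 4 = (m - 4)*(m^2 - 1) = (m - 4)*(m + 1)*(m - 1)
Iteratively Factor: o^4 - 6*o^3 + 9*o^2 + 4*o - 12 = (o - 2)*(o^3 - 4*o^2 + o + 6) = (o - 2)^2*(o^2 - 2*o - 3) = (o - 2)^2*(o + 1)*(o - 3)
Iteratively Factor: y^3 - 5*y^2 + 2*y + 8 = (y + 1)*(y^2 - 6*y + 8) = (y - 2)*(y + 1)*(y - 4)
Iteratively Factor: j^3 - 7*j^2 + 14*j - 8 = (j - 4)*(j^2 - 3*j + 2) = (j - 4)*(j - 1)*(j - 2)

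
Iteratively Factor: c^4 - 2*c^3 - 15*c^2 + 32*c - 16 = (c - 4)*(c^3 + 2*c^2 - 7*c + 4) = (c - 4)*(c - 1)*(c^2 + 3*c - 4) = (c - 4)*(c - 1)*(c + 4)*(c - 1)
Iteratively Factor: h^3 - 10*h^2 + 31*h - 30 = (h - 2)*(h^2 - 8*h + 15) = (h - 5)*(h - 2)*(h - 3)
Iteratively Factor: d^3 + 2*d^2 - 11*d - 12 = (d + 1)*(d^2 + d - 12) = (d + 1)*(d + 4)*(d - 3)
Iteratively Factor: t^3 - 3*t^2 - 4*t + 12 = (t - 3)*(t^2 - 4) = (t - 3)*(t + 2)*(t - 2)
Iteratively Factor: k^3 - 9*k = (k - 3)*(k^2 + 3*k) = (k - 3)*(k + 3)*(k)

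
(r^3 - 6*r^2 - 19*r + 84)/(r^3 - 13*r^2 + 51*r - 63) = (r + 4)/(r - 3)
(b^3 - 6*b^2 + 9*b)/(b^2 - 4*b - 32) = b*(-b^2 + 6*b - 9)/(-b^2 + 4*b + 32)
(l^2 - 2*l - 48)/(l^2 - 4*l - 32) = (l + 6)/(l + 4)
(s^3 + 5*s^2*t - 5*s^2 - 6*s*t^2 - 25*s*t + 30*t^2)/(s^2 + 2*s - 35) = (s^2 + 5*s*t - 6*t^2)/(s + 7)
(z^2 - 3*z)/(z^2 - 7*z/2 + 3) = 2*z*(z - 3)/(2*z^2 - 7*z + 6)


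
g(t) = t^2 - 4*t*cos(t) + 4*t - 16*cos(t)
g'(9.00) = 47.07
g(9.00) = 164.38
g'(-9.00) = -2.11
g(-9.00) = 26.78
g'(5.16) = -20.44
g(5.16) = 31.41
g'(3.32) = 9.38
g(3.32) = 53.12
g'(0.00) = 0.00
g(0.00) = -16.00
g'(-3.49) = 1.48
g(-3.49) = 0.14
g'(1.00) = 20.67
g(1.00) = -5.81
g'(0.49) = 9.90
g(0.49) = -13.65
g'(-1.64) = -8.42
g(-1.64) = -3.22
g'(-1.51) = -9.20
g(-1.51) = -4.37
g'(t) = 4*t*sin(t) + 2*t + 16*sin(t) - 4*cos(t) + 4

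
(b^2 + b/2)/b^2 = (b + 1/2)/b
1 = 1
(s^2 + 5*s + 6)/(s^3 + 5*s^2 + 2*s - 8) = (s + 3)/(s^2 + 3*s - 4)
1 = 1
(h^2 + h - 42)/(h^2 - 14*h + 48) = (h + 7)/(h - 8)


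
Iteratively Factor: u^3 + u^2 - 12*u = (u + 4)*(u^2 - 3*u) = u*(u + 4)*(u - 3)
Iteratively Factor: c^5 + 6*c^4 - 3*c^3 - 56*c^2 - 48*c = (c + 4)*(c^4 + 2*c^3 - 11*c^2 - 12*c) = (c - 3)*(c + 4)*(c^3 + 5*c^2 + 4*c) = (c - 3)*(c + 4)^2*(c^2 + c) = c*(c - 3)*(c + 4)^2*(c + 1)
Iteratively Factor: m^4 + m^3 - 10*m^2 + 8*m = (m - 2)*(m^3 + 3*m^2 - 4*m) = m*(m - 2)*(m^2 + 3*m - 4) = m*(m - 2)*(m + 4)*(m - 1)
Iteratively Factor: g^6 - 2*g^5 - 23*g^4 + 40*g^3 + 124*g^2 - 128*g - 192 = (g + 1)*(g^5 - 3*g^4 - 20*g^3 + 60*g^2 + 64*g - 192) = (g - 2)*(g + 1)*(g^4 - g^3 - 22*g^2 + 16*g + 96) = (g - 2)*(g + 1)*(g + 2)*(g^3 - 3*g^2 - 16*g + 48) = (g - 4)*(g - 2)*(g + 1)*(g + 2)*(g^2 + g - 12) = (g - 4)*(g - 2)*(g + 1)*(g + 2)*(g + 4)*(g - 3)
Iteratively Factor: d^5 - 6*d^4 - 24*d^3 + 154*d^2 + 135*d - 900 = (d - 5)*(d^4 - d^3 - 29*d^2 + 9*d + 180) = (d - 5)*(d + 3)*(d^3 - 4*d^2 - 17*d + 60) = (d - 5)^2*(d + 3)*(d^2 + d - 12) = (d - 5)^2*(d - 3)*(d + 3)*(d + 4)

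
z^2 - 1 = (z - 1)*(z + 1)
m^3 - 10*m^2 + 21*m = m*(m - 7)*(m - 3)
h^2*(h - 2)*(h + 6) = h^4 + 4*h^3 - 12*h^2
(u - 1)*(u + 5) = u^2 + 4*u - 5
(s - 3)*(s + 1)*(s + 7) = s^3 + 5*s^2 - 17*s - 21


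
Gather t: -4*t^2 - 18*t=-4*t^2 - 18*t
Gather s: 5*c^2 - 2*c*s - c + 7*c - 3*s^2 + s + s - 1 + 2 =5*c^2 + 6*c - 3*s^2 + s*(2 - 2*c) + 1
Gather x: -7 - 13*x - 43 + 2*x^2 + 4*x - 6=2*x^2 - 9*x - 56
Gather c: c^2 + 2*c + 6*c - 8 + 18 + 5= c^2 + 8*c + 15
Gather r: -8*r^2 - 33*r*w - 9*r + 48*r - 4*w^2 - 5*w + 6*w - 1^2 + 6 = -8*r^2 + r*(39 - 33*w) - 4*w^2 + w + 5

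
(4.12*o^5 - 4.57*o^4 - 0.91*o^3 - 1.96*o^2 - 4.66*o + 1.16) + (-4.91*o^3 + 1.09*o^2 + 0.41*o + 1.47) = 4.12*o^5 - 4.57*o^4 - 5.82*o^3 - 0.87*o^2 - 4.25*o + 2.63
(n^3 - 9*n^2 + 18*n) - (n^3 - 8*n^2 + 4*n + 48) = -n^2 + 14*n - 48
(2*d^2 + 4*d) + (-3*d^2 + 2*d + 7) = -d^2 + 6*d + 7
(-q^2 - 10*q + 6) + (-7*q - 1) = -q^2 - 17*q + 5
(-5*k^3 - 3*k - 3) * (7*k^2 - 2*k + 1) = -35*k^5 + 10*k^4 - 26*k^3 - 15*k^2 + 3*k - 3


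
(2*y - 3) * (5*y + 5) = 10*y^2 - 5*y - 15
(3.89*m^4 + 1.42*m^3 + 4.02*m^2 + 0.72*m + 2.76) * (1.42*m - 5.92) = 5.5238*m^5 - 21.0124*m^4 - 2.698*m^3 - 22.776*m^2 - 0.3432*m - 16.3392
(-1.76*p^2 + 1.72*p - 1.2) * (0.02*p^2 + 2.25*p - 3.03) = -0.0352*p^4 - 3.9256*p^3 + 9.1788*p^2 - 7.9116*p + 3.636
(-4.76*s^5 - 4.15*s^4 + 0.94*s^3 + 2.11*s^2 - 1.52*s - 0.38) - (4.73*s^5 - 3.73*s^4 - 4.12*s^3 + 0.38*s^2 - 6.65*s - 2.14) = -9.49*s^5 - 0.42*s^4 + 5.06*s^3 + 1.73*s^2 + 5.13*s + 1.76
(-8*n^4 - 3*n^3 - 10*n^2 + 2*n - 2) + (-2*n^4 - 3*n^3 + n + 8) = -10*n^4 - 6*n^3 - 10*n^2 + 3*n + 6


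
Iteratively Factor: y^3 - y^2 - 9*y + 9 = (y - 3)*(y^2 + 2*y - 3) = (y - 3)*(y + 3)*(y - 1)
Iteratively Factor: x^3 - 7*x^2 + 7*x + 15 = (x + 1)*(x^2 - 8*x + 15) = (x - 3)*(x + 1)*(x - 5)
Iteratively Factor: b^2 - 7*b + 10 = (b - 5)*(b - 2)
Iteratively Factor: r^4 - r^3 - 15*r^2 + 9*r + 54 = (r + 2)*(r^3 - 3*r^2 - 9*r + 27) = (r + 2)*(r + 3)*(r^2 - 6*r + 9) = (r - 3)*(r + 2)*(r + 3)*(r - 3)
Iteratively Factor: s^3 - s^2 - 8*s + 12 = (s - 2)*(s^2 + s - 6) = (s - 2)*(s + 3)*(s - 2)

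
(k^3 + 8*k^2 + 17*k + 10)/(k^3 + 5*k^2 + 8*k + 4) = (k + 5)/(k + 2)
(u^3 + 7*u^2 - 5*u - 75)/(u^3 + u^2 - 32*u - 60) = (u^2 + 2*u - 15)/(u^2 - 4*u - 12)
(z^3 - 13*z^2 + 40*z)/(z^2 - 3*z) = (z^2 - 13*z + 40)/(z - 3)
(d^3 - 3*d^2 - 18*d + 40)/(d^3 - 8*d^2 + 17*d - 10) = (d + 4)/(d - 1)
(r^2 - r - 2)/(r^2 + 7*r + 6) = (r - 2)/(r + 6)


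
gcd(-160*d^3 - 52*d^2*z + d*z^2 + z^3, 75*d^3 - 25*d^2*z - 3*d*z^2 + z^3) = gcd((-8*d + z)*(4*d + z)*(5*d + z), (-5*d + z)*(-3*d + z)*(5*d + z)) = 5*d + z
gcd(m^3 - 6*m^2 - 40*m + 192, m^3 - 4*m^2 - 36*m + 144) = m^2 + 2*m - 24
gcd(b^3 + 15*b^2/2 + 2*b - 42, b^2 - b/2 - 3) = b - 2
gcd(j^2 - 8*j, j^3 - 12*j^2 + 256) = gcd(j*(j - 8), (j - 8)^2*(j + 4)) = j - 8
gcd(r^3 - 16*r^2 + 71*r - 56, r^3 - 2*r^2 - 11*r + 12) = r - 1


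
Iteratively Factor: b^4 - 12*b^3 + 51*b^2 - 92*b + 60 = (b - 3)*(b^3 - 9*b^2 + 24*b - 20) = (b - 5)*(b - 3)*(b^2 - 4*b + 4) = (b - 5)*(b - 3)*(b - 2)*(b - 2)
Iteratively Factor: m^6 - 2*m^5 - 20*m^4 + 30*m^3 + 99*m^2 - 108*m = (m + 3)*(m^5 - 5*m^4 - 5*m^3 + 45*m^2 - 36*m) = (m + 3)^2*(m^4 - 8*m^3 + 19*m^2 - 12*m) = (m - 3)*(m + 3)^2*(m^3 - 5*m^2 + 4*m) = m*(m - 3)*(m + 3)^2*(m^2 - 5*m + 4) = m*(m - 4)*(m - 3)*(m + 3)^2*(m - 1)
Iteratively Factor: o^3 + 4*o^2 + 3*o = (o + 1)*(o^2 + 3*o) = o*(o + 1)*(o + 3)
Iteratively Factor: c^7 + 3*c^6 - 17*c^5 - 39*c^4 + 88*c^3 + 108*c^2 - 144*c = (c - 3)*(c^6 + 6*c^5 + c^4 - 36*c^3 - 20*c^2 + 48*c) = (c - 3)*(c - 2)*(c^5 + 8*c^4 + 17*c^3 - 2*c^2 - 24*c) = (c - 3)*(c - 2)*(c - 1)*(c^4 + 9*c^3 + 26*c^2 + 24*c) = (c - 3)*(c - 2)*(c - 1)*(c + 3)*(c^3 + 6*c^2 + 8*c) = (c - 3)*(c - 2)*(c - 1)*(c + 3)*(c + 4)*(c^2 + 2*c) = c*(c - 3)*(c - 2)*(c - 1)*(c + 3)*(c + 4)*(c + 2)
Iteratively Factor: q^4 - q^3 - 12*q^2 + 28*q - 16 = (q - 2)*(q^3 + q^2 - 10*q + 8) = (q - 2)^2*(q^2 + 3*q - 4) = (q - 2)^2*(q + 4)*(q - 1)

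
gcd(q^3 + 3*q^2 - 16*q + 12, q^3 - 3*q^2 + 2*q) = q^2 - 3*q + 2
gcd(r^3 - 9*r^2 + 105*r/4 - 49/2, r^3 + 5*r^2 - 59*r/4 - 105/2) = r - 7/2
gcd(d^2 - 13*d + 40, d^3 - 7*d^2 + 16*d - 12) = 1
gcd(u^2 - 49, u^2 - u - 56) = u + 7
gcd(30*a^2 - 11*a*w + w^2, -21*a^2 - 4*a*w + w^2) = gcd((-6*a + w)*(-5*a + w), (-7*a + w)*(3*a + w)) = 1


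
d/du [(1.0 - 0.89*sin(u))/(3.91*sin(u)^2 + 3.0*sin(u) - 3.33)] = (3.4799*sin(u)^2 - 7.82*sin(u) - 0.0362999999999998)*cos(u)/(15.2881*sin(u)^4 + 23.46*sin(u)^3 - 17.0406*sin(u)^2 - 19.98*sin(u) + 11.0889)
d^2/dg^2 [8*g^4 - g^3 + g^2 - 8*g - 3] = 96*g^2 - 6*g + 2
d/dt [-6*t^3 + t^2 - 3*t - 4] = -18*t^2 + 2*t - 3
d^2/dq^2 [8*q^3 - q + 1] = 48*q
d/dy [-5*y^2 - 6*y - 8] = -10*y - 6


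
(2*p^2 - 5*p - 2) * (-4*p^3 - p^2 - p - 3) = -8*p^5 + 18*p^4 + 11*p^3 + p^2 + 17*p + 6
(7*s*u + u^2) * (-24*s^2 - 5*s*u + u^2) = -168*s^3*u - 59*s^2*u^2 + 2*s*u^3 + u^4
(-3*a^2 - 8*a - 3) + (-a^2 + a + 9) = -4*a^2 - 7*a + 6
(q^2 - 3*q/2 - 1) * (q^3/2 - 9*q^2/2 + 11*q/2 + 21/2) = q^5/2 - 21*q^4/4 + 47*q^3/4 + 27*q^2/4 - 85*q/4 - 21/2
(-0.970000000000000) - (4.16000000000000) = -5.13000000000000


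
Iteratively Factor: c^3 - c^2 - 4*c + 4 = (c + 2)*(c^2 - 3*c + 2) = (c - 1)*(c + 2)*(c - 2)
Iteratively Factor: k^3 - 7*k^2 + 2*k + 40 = (k + 2)*(k^2 - 9*k + 20) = (k - 4)*(k + 2)*(k - 5)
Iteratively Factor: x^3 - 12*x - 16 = (x + 2)*(x^2 - 2*x - 8) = (x + 2)^2*(x - 4)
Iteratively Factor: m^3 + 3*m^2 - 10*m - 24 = (m + 4)*(m^2 - m - 6) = (m - 3)*(m + 4)*(m + 2)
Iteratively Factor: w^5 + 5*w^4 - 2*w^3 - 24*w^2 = (w + 4)*(w^4 + w^3 - 6*w^2) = w*(w + 4)*(w^3 + w^2 - 6*w) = w*(w - 2)*(w + 4)*(w^2 + 3*w) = w*(w - 2)*(w + 3)*(w + 4)*(w)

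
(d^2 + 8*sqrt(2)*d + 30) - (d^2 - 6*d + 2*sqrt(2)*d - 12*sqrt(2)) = 6*d + 6*sqrt(2)*d + 12*sqrt(2) + 30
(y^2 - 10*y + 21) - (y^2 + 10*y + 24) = -20*y - 3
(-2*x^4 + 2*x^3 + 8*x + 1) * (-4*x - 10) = 8*x^5 + 12*x^4 - 20*x^3 - 32*x^2 - 84*x - 10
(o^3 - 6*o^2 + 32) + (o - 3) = o^3 - 6*o^2 + o + 29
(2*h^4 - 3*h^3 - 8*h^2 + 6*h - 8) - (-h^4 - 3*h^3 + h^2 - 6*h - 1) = 3*h^4 - 9*h^2 + 12*h - 7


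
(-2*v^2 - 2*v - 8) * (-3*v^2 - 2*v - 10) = 6*v^4 + 10*v^3 + 48*v^2 + 36*v + 80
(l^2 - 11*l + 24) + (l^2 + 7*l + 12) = 2*l^2 - 4*l + 36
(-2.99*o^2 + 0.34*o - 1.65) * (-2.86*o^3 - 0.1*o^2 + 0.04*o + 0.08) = 8.5514*o^5 - 0.6734*o^4 + 4.5654*o^3 - 0.0606*o^2 - 0.0388*o - 0.132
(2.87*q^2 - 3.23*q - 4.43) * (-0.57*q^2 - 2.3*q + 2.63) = -1.6359*q^4 - 4.7599*q^3 + 17.5022*q^2 + 1.6941*q - 11.6509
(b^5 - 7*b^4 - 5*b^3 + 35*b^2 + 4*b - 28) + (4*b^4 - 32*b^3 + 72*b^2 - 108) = b^5 - 3*b^4 - 37*b^3 + 107*b^2 + 4*b - 136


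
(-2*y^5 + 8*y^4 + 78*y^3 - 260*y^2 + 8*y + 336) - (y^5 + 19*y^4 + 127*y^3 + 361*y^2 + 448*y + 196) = -3*y^5 - 11*y^4 - 49*y^3 - 621*y^2 - 440*y + 140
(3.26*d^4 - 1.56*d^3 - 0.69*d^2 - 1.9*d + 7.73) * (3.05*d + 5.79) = 9.943*d^5 + 14.1174*d^4 - 11.1369*d^3 - 9.7901*d^2 + 12.5755*d + 44.7567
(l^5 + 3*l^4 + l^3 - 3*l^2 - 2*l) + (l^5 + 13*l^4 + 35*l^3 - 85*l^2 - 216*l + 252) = 2*l^5 + 16*l^4 + 36*l^3 - 88*l^2 - 218*l + 252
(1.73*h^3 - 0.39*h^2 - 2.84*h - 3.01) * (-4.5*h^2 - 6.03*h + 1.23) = -7.785*h^5 - 8.6769*h^4 + 17.2596*h^3 + 30.1905*h^2 + 14.6571*h - 3.7023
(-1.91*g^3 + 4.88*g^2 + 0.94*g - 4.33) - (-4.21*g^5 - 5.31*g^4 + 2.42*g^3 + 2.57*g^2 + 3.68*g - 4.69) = 4.21*g^5 + 5.31*g^4 - 4.33*g^3 + 2.31*g^2 - 2.74*g + 0.36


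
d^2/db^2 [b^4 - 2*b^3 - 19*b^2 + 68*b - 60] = 12*b^2 - 12*b - 38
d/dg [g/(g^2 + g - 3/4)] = 4*(-4*g^2 - 3)/(16*g^4 + 32*g^3 - 8*g^2 - 24*g + 9)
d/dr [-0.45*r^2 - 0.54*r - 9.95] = -0.9*r - 0.54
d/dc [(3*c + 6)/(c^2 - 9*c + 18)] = 3*(-c^2 - 4*c + 36)/(c^4 - 18*c^3 + 117*c^2 - 324*c + 324)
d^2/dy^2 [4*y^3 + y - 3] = 24*y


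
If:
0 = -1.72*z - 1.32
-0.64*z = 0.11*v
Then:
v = 4.47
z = -0.77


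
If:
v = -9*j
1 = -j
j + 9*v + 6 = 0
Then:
No Solution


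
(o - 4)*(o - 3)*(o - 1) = o^3 - 8*o^2 + 19*o - 12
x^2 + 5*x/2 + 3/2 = (x + 1)*(x + 3/2)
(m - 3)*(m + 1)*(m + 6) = m^3 + 4*m^2 - 15*m - 18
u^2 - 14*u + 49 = (u - 7)^2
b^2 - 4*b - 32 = (b - 8)*(b + 4)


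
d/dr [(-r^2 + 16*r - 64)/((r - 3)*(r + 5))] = 2*(-9*r^2 + 79*r - 56)/(r^4 + 4*r^3 - 26*r^2 - 60*r + 225)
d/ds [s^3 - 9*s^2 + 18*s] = 3*s^2 - 18*s + 18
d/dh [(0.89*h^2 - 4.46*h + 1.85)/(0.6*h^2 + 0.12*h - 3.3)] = (2.7828*h^2 - 8.094*h + 14.496)/(0.36*h^4 + 0.144*h^3 - 3.9456*h^2 - 0.792*h + 10.89)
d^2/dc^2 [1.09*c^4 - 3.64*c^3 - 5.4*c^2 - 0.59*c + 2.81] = 13.08*c^2 - 21.84*c - 10.8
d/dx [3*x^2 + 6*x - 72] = 6*x + 6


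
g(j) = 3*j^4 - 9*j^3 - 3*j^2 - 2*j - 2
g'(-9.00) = -10883.00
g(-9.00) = 26017.00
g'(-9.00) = -10883.00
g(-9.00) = 26017.00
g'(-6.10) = -3693.84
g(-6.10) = 6095.15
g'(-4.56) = -1673.89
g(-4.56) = 2095.23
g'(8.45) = 5259.65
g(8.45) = 9631.68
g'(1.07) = -24.63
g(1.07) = -14.67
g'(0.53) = -10.98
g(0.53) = -5.01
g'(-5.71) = -3082.08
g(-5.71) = 4776.21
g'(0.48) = -9.77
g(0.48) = -4.49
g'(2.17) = -19.54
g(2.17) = -45.91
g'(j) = 12*j^3 - 27*j^2 - 6*j - 2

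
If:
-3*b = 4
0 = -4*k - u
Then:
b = -4/3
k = -u/4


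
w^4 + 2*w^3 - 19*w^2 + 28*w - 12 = (w - 2)*(w - 1)^2*(w + 6)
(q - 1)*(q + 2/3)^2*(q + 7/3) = q^4 + 8*q^3/3 - q^2/9 - 68*q/27 - 28/27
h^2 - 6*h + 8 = (h - 4)*(h - 2)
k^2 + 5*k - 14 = (k - 2)*(k + 7)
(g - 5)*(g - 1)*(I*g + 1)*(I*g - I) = -g^4 + 7*g^3 + I*g^3 - 11*g^2 - 7*I*g^2 + 5*g + 11*I*g - 5*I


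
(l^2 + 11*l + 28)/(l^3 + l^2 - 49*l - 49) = (l + 4)/(l^2 - 6*l - 7)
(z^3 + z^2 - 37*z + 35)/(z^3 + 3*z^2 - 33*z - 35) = (z - 1)/(z + 1)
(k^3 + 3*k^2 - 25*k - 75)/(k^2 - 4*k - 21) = (k^2 - 25)/(k - 7)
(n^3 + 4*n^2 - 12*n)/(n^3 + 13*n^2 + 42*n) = (n - 2)/(n + 7)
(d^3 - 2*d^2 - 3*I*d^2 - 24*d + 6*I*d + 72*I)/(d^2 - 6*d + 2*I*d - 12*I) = (d^2 + d*(4 - 3*I) - 12*I)/(d + 2*I)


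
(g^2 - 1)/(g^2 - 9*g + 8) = (g + 1)/(g - 8)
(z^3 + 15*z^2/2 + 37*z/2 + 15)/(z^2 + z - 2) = (2*z^2 + 11*z + 15)/(2*(z - 1))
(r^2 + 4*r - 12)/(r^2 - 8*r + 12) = (r + 6)/(r - 6)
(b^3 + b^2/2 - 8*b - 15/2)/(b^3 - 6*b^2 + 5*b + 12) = (b + 5/2)/(b - 4)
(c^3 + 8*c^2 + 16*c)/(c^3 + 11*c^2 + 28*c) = (c + 4)/(c + 7)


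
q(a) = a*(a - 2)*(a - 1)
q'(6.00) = 74.00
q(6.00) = 120.00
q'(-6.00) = 146.00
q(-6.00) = -336.00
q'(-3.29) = 54.21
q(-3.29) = -74.66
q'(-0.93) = 10.17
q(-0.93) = -5.26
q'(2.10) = 2.63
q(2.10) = 0.23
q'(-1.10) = 12.23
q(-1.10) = -7.16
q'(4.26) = 30.88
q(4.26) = 31.39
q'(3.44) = 16.86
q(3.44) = 12.09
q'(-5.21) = 114.69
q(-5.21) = -233.27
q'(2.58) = 6.49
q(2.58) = 2.36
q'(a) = a*(a - 2) + a*(a - 1) + (a - 2)*(a - 1)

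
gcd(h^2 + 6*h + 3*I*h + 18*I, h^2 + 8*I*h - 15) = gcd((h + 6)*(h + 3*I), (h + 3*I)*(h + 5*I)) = h + 3*I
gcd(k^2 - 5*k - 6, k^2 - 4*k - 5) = k + 1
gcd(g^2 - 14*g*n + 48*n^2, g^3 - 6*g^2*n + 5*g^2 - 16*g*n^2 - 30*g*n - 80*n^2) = g - 8*n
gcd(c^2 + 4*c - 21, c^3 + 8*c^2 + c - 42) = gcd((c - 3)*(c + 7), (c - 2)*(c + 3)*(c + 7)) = c + 7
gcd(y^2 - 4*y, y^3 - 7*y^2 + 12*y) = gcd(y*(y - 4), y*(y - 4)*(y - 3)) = y^2 - 4*y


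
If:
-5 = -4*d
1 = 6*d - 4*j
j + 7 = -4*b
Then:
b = -69/32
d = 5/4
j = 13/8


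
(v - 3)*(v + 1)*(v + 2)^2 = v^4 + 2*v^3 - 7*v^2 - 20*v - 12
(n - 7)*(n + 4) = n^2 - 3*n - 28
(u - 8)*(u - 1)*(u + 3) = u^3 - 6*u^2 - 19*u + 24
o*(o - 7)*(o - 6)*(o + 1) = o^4 - 12*o^3 + 29*o^2 + 42*o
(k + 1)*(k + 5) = k^2 + 6*k + 5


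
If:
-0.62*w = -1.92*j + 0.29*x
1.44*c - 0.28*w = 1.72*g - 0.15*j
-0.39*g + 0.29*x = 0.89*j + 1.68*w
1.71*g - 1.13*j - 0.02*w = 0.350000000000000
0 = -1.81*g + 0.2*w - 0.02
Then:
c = -0.03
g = -0.03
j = -0.35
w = -0.15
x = -1.99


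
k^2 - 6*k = k*(k - 6)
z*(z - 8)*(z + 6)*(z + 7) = z^4 + 5*z^3 - 62*z^2 - 336*z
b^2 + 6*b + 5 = (b + 1)*(b + 5)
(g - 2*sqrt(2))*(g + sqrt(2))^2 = g^3 - 6*g - 4*sqrt(2)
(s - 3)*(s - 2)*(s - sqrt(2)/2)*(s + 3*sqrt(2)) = s^4 - 5*s^3 + 5*sqrt(2)*s^3/2 - 25*sqrt(2)*s^2/2 + 3*s^2 + 15*s + 15*sqrt(2)*s - 18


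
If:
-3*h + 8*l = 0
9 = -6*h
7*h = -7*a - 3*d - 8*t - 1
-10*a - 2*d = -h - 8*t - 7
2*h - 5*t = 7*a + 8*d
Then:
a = 2185/1456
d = -3061/1456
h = -3/2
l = -9/16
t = 965/1456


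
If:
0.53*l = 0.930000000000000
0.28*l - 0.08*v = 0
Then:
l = 1.75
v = 6.14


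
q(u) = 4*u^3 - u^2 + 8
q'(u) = 12*u^2 - 2*u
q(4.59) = 373.74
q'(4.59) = 243.64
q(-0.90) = 4.27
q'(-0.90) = 11.52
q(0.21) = 7.99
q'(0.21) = 0.11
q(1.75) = 26.38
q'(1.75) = 33.25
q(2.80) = 87.97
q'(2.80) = 88.48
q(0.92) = 10.27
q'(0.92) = 8.32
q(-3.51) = -177.29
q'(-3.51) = 154.86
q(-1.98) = -26.97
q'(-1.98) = 51.00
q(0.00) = 8.00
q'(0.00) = 0.00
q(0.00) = 8.00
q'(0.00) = 0.00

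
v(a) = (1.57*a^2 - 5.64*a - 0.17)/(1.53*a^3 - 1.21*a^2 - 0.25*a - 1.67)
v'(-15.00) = -0.01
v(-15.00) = -0.08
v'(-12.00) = -0.01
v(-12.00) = -0.10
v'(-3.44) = -0.18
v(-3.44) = -0.49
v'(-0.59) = 1.30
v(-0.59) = -1.64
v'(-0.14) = 3.61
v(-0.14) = -0.39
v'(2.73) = 0.42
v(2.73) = -0.20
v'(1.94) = 3.32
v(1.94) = -1.17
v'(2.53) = 0.62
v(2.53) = -0.30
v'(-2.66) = -0.32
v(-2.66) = -0.68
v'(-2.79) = -0.29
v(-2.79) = -0.64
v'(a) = (3.14*a - 5.64)/(1.53*a^3 - 1.21*a^2 - 0.25*a - 1.67) + (-4.59*a^2 + 2.42*a + 0.25)*(1.57*a^2 - 5.64*a - 0.17)/(1.53*a^3 - 1.21*a^2 - 0.25*a - 1.67)^2 = (-2.4021*a^4 + 17.2584*a^3 - 6.4366*a^2 - 5.6552*a + 9.3763)/(2.3409*a^6 - 3.7026*a^5 + 0.6991*a^4 - 4.5052*a^3 + 4.1039*a^2 + 0.835*a + 2.7889)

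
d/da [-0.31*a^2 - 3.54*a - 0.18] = -0.62*a - 3.54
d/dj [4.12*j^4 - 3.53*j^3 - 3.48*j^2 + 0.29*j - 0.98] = 16.48*j^3 - 10.59*j^2 - 6.96*j + 0.29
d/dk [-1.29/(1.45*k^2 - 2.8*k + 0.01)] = (3.741*k - 3.612)/(1.45*k^2 - 2.8*k + 0.01)^2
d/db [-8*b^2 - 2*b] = -16*b - 2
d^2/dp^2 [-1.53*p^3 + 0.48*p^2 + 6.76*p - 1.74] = 0.96 - 9.18*p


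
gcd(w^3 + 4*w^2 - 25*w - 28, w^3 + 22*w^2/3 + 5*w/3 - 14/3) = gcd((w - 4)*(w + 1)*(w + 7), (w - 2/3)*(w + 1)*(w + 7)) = w^2 + 8*w + 7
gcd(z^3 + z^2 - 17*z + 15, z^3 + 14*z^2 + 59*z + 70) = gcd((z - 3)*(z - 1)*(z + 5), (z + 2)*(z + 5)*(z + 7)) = z + 5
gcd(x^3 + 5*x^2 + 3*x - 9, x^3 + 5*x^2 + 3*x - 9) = x^3 + 5*x^2 + 3*x - 9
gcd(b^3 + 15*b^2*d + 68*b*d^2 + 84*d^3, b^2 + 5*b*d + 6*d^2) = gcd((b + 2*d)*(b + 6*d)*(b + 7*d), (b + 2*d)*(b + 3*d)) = b + 2*d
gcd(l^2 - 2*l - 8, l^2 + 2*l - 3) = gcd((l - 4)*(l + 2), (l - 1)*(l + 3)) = 1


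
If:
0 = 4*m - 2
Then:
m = 1/2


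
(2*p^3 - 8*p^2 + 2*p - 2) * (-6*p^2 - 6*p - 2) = -12*p^5 + 36*p^4 + 32*p^3 + 16*p^2 + 8*p + 4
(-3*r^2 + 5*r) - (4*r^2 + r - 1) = -7*r^2 + 4*r + 1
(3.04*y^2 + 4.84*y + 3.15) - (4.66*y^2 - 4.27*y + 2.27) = -1.62*y^2 + 9.11*y + 0.88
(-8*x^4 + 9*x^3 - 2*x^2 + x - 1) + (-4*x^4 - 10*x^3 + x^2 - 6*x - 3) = -12*x^4 - x^3 - x^2 - 5*x - 4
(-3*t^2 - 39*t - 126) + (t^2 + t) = -2*t^2 - 38*t - 126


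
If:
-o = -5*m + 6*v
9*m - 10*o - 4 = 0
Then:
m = 60*v/41 - 4/41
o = 54*v/41 - 20/41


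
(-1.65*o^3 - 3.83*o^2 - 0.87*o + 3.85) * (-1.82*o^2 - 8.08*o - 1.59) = 3.003*o^5 + 20.3026*o^4 + 35.1533*o^3 + 6.1123*o^2 - 29.7247*o - 6.1215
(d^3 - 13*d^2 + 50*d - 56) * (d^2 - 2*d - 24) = d^5 - 15*d^4 + 52*d^3 + 156*d^2 - 1088*d + 1344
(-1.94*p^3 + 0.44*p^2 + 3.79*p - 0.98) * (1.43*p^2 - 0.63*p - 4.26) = -2.7742*p^5 + 1.8514*p^4 + 13.4069*p^3 - 5.6635*p^2 - 15.528*p + 4.1748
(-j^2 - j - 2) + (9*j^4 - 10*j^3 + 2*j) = 9*j^4 - 10*j^3 - j^2 + j - 2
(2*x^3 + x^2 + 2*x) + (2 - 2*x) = 2*x^3 + x^2 + 2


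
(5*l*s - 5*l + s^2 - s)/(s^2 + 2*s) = (5*l*s - 5*l + s^2 - s)/(s*(s + 2))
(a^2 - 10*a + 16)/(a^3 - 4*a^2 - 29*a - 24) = (a - 2)/(a^2 + 4*a + 3)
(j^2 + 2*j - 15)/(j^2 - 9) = (j + 5)/(j + 3)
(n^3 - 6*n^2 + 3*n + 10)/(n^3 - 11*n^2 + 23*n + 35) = (n - 2)/(n - 7)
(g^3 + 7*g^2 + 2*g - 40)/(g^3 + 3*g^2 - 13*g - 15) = (g^2 + 2*g - 8)/(g^2 - 2*g - 3)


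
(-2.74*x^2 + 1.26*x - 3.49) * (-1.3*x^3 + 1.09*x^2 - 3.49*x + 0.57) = 3.562*x^5 - 4.6246*x^4 + 15.473*x^3 - 9.7633*x^2 + 12.8983*x - 1.9893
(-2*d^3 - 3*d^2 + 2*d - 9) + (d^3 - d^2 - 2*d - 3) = -d^3 - 4*d^2 - 12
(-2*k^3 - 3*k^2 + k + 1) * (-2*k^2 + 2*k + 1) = 4*k^5 + 2*k^4 - 10*k^3 - 3*k^2 + 3*k + 1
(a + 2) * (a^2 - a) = a^3 + a^2 - 2*a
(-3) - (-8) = 5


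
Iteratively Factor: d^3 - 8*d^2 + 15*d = (d - 3)*(d^2 - 5*d) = (d - 5)*(d - 3)*(d)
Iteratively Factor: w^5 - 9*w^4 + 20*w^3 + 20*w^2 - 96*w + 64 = (w - 4)*(w^4 - 5*w^3 + 20*w - 16) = (w - 4)^2*(w^3 - w^2 - 4*w + 4) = (w - 4)^2*(w - 1)*(w^2 - 4) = (w - 4)^2*(w - 1)*(w + 2)*(w - 2)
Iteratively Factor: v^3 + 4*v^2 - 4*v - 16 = (v + 4)*(v^2 - 4) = (v - 2)*(v + 4)*(v + 2)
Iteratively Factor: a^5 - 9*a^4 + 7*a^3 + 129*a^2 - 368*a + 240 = (a + 4)*(a^4 - 13*a^3 + 59*a^2 - 107*a + 60) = (a - 1)*(a + 4)*(a^3 - 12*a^2 + 47*a - 60) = (a - 4)*(a - 1)*(a + 4)*(a^2 - 8*a + 15) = (a - 4)*(a - 3)*(a - 1)*(a + 4)*(a - 5)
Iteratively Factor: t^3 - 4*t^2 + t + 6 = (t + 1)*(t^2 - 5*t + 6) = (t - 2)*(t + 1)*(t - 3)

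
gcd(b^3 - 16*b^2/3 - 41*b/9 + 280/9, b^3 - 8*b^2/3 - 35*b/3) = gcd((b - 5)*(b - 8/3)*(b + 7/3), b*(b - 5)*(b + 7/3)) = b^2 - 8*b/3 - 35/3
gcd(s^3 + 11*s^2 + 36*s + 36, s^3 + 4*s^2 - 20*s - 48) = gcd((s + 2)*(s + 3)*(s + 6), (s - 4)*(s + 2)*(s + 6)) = s^2 + 8*s + 12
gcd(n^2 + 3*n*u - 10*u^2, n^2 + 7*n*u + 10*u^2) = n + 5*u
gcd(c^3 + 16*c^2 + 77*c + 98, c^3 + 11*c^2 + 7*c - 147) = c^2 + 14*c + 49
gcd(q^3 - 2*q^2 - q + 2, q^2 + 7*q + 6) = q + 1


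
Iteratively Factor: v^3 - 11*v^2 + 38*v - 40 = (v - 4)*(v^2 - 7*v + 10) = (v - 4)*(v - 2)*(v - 5)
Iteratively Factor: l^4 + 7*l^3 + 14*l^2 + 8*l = (l + 2)*(l^3 + 5*l^2 + 4*l) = (l + 1)*(l + 2)*(l^2 + 4*l) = (l + 1)*(l + 2)*(l + 4)*(l)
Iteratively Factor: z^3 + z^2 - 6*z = (z - 2)*(z^2 + 3*z) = (z - 2)*(z + 3)*(z)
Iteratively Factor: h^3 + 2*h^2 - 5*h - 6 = (h + 3)*(h^2 - h - 2) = (h + 1)*(h + 3)*(h - 2)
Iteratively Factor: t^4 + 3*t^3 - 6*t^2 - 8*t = (t)*(t^3 + 3*t^2 - 6*t - 8) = t*(t - 2)*(t^2 + 5*t + 4) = t*(t - 2)*(t + 1)*(t + 4)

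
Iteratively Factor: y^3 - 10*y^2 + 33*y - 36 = (y - 3)*(y^2 - 7*y + 12) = (y - 3)^2*(y - 4)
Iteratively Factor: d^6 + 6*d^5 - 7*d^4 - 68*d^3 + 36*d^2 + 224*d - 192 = (d - 2)*(d^5 + 8*d^4 + 9*d^3 - 50*d^2 - 64*d + 96) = (d - 2)^2*(d^4 + 10*d^3 + 29*d^2 + 8*d - 48) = (d - 2)^2*(d + 4)*(d^3 + 6*d^2 + 5*d - 12) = (d - 2)^2*(d + 4)^2*(d^2 + 2*d - 3) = (d - 2)^2*(d - 1)*(d + 4)^2*(d + 3)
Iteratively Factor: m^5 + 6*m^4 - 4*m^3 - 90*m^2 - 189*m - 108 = (m - 4)*(m^4 + 10*m^3 + 36*m^2 + 54*m + 27) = (m - 4)*(m + 3)*(m^3 + 7*m^2 + 15*m + 9) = (m - 4)*(m + 3)^2*(m^2 + 4*m + 3) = (m - 4)*(m + 1)*(m + 3)^2*(m + 3)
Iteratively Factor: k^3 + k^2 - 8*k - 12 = (k - 3)*(k^2 + 4*k + 4) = (k - 3)*(k + 2)*(k + 2)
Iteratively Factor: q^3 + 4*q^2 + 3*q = (q)*(q^2 + 4*q + 3) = q*(q + 1)*(q + 3)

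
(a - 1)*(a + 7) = a^2 + 6*a - 7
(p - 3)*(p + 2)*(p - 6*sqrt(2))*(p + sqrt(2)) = p^4 - 5*sqrt(2)*p^3 - p^3 - 18*p^2 + 5*sqrt(2)*p^2 + 12*p + 30*sqrt(2)*p + 72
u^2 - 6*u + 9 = (u - 3)^2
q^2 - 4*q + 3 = (q - 3)*(q - 1)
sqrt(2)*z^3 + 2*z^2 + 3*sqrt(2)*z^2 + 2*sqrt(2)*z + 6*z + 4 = (z + 2)*(z + sqrt(2))*(sqrt(2)*z + sqrt(2))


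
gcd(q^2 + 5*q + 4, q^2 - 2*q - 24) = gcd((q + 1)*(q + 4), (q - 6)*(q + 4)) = q + 4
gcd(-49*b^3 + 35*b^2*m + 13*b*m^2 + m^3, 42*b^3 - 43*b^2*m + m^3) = 7*b^2 - 6*b*m - m^2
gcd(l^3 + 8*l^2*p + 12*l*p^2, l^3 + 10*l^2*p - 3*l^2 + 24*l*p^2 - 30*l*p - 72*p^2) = l + 6*p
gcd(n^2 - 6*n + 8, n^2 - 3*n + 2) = n - 2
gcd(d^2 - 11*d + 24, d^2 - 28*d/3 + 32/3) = d - 8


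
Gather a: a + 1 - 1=a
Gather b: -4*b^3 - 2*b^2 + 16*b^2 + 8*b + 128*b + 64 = -4*b^3 + 14*b^2 + 136*b + 64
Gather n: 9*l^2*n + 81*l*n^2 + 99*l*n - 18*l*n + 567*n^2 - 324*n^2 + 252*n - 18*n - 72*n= n^2*(81*l + 243) + n*(9*l^2 + 81*l + 162)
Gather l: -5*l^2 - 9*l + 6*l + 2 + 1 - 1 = -5*l^2 - 3*l + 2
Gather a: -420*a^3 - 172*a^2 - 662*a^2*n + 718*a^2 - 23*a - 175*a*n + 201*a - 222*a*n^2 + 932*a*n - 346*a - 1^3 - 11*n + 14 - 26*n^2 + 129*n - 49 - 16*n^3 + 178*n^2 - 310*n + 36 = -420*a^3 + a^2*(546 - 662*n) + a*(-222*n^2 + 757*n - 168) - 16*n^3 + 152*n^2 - 192*n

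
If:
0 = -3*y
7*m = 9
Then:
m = 9/7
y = 0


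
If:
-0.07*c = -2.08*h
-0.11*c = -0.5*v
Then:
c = 4.54545454545455*v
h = 0.152972027972028*v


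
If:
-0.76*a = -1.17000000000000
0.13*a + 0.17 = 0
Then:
No Solution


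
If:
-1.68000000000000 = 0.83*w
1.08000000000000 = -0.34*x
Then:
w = -2.02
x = -3.18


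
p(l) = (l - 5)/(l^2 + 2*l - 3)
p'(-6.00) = -0.20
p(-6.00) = -0.52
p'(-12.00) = -0.02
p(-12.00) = -0.15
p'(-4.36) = -1.05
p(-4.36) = -1.28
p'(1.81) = 1.44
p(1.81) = -0.82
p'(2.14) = 0.69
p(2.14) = -0.49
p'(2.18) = 0.64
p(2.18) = -0.46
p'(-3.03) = -2222.16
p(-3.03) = -66.42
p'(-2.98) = -4999.94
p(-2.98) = 100.25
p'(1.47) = 4.43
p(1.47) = -1.68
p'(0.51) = 4.00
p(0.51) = 2.61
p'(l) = (-2*l - 2)*(l - 5)/(l^2 + 2*l - 3)^2 + 1/(l^2 + 2*l - 3)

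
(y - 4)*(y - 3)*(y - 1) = y^3 - 8*y^2 + 19*y - 12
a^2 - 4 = (a - 2)*(a + 2)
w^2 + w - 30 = (w - 5)*(w + 6)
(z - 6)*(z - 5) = z^2 - 11*z + 30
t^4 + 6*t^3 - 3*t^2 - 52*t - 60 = (t - 3)*(t + 2)^2*(t + 5)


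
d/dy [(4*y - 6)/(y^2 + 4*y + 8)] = 4*(-y^2 + 3*y + 14)/(y^4 + 8*y^3 + 32*y^2 + 64*y + 64)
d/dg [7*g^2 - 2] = 14*g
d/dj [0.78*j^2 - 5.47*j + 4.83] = 1.56*j - 5.47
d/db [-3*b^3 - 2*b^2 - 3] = b*(-9*b - 4)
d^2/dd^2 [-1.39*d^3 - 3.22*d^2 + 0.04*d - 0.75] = -8.34*d - 6.44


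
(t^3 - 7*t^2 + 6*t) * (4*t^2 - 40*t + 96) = 4*t^5 - 68*t^4 + 400*t^3 - 912*t^2 + 576*t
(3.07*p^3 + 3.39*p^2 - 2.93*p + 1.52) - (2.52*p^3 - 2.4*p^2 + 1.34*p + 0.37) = 0.55*p^3 + 5.79*p^2 - 4.27*p + 1.15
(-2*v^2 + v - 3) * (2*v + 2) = -4*v^3 - 2*v^2 - 4*v - 6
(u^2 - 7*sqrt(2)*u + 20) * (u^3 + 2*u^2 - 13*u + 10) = u^5 - 7*sqrt(2)*u^4 + 2*u^4 - 14*sqrt(2)*u^3 + 7*u^3 + 50*u^2 + 91*sqrt(2)*u^2 - 260*u - 70*sqrt(2)*u + 200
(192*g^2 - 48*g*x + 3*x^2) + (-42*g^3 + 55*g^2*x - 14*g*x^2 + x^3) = -42*g^3 + 55*g^2*x + 192*g^2 - 14*g*x^2 - 48*g*x + x^3 + 3*x^2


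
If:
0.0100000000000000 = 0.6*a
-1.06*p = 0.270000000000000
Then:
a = 0.02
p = -0.25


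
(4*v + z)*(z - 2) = 4*v*z - 8*v + z^2 - 2*z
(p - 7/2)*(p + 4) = p^2 + p/2 - 14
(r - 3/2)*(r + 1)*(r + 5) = r^3 + 9*r^2/2 - 4*r - 15/2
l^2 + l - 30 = (l - 5)*(l + 6)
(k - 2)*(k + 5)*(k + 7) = k^3 + 10*k^2 + 11*k - 70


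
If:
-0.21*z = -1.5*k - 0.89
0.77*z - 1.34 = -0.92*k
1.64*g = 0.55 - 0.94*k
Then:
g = 0.51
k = -0.30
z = 2.10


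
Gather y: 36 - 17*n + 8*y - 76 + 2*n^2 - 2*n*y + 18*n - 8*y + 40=2*n^2 - 2*n*y + n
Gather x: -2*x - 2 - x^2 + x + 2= -x^2 - x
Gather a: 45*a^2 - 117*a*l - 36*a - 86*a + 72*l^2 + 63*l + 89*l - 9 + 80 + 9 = 45*a^2 + a*(-117*l - 122) + 72*l^2 + 152*l + 80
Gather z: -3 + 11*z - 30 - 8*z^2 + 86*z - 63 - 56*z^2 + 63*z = -64*z^2 + 160*z - 96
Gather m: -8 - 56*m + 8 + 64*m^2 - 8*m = 64*m^2 - 64*m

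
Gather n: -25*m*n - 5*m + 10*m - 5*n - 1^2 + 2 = 5*m + n*(-25*m - 5) + 1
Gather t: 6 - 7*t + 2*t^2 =2*t^2 - 7*t + 6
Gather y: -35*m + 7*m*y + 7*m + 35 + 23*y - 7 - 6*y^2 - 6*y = -28*m - 6*y^2 + y*(7*m + 17) + 28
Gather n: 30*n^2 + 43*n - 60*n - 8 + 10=30*n^2 - 17*n + 2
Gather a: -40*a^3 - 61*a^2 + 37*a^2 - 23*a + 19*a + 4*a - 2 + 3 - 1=-40*a^3 - 24*a^2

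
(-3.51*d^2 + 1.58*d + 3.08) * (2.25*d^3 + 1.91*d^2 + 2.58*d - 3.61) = -7.8975*d^5 - 3.1491*d^4 + 0.891999999999999*d^3 + 22.6303*d^2 + 2.2426*d - 11.1188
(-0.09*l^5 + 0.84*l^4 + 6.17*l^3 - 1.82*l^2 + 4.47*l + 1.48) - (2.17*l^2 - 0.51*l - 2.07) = -0.09*l^5 + 0.84*l^4 + 6.17*l^3 - 3.99*l^2 + 4.98*l + 3.55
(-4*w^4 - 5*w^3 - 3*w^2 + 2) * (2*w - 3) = -8*w^5 + 2*w^4 + 9*w^3 + 9*w^2 + 4*w - 6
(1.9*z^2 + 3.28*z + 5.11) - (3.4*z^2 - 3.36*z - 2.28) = -1.5*z^2 + 6.64*z + 7.39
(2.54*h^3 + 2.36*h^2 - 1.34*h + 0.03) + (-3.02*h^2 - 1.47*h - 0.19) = 2.54*h^3 - 0.66*h^2 - 2.81*h - 0.16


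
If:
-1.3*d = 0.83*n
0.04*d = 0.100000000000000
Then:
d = 2.50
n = -3.92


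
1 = 1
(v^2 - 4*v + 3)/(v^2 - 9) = (v - 1)/(v + 3)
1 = 1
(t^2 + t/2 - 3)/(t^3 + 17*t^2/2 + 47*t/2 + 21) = (2*t - 3)/(2*t^2 + 13*t + 21)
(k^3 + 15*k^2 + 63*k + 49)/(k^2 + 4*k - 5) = (k^3 + 15*k^2 + 63*k + 49)/(k^2 + 4*k - 5)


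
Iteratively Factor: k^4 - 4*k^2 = (k - 2)*(k^3 + 2*k^2) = (k - 2)*(k + 2)*(k^2) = k*(k - 2)*(k + 2)*(k)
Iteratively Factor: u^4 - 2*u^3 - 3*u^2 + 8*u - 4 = (u - 1)*(u^3 - u^2 - 4*u + 4) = (u - 1)^2*(u^2 - 4) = (u - 1)^2*(u + 2)*(u - 2)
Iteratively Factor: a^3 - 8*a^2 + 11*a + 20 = (a - 5)*(a^2 - 3*a - 4) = (a - 5)*(a - 4)*(a + 1)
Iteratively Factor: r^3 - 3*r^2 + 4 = (r - 2)*(r^2 - r - 2) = (r - 2)^2*(r + 1)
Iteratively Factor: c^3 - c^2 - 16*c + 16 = (c - 1)*(c^2 - 16) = (c - 4)*(c - 1)*(c + 4)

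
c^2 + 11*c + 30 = (c + 5)*(c + 6)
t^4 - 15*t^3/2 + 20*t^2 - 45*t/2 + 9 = (t - 3)*(t - 2)*(t - 3/2)*(t - 1)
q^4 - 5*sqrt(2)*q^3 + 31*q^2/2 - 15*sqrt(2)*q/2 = q*(q - 5*sqrt(2)/2)*(q - 3*sqrt(2)/2)*(q - sqrt(2))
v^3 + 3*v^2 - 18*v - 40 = (v - 4)*(v + 2)*(v + 5)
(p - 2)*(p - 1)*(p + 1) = p^3 - 2*p^2 - p + 2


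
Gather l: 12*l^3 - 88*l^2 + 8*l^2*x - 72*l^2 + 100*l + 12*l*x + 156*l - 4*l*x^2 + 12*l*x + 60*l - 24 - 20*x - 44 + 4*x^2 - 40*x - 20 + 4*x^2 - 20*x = 12*l^3 + l^2*(8*x - 160) + l*(-4*x^2 + 24*x + 316) + 8*x^2 - 80*x - 88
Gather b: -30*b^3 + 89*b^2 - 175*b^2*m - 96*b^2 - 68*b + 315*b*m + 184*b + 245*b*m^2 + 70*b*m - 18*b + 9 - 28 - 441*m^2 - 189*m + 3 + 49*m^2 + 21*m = -30*b^3 + b^2*(-175*m - 7) + b*(245*m^2 + 385*m + 98) - 392*m^2 - 168*m - 16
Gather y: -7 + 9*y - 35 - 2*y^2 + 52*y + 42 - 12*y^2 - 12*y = -14*y^2 + 49*y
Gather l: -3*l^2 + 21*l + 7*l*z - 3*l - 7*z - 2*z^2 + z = -3*l^2 + l*(7*z + 18) - 2*z^2 - 6*z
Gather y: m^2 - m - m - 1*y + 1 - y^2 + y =m^2 - 2*m - y^2 + 1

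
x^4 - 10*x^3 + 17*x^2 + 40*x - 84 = (x - 7)*(x - 3)*(x - 2)*(x + 2)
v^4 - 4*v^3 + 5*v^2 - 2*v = v*(v - 2)*(v - 1)^2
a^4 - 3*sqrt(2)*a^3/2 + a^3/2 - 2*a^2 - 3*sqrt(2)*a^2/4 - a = a*(a + 1/2)*(a - 2*sqrt(2))*(a + sqrt(2)/2)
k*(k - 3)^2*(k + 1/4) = k^4 - 23*k^3/4 + 15*k^2/2 + 9*k/4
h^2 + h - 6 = (h - 2)*(h + 3)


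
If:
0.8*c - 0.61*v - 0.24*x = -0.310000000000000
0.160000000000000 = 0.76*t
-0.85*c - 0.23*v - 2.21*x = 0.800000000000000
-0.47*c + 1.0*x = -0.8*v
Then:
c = -0.53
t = 0.21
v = -0.13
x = -0.14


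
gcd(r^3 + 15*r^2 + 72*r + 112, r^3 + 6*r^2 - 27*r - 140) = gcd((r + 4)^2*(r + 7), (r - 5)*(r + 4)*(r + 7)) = r^2 + 11*r + 28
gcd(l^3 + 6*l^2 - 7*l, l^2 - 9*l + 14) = 1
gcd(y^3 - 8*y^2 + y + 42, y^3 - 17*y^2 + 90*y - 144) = y - 3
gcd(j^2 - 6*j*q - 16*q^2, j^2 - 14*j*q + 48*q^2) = -j + 8*q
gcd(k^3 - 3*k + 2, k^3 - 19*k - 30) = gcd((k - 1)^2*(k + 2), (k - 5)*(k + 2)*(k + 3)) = k + 2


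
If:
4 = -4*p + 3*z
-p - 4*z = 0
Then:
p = -16/19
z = 4/19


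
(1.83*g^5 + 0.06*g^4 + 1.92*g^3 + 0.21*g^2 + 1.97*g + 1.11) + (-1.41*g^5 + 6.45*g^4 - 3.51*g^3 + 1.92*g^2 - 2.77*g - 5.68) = 0.42*g^5 + 6.51*g^4 - 1.59*g^3 + 2.13*g^2 - 0.8*g - 4.57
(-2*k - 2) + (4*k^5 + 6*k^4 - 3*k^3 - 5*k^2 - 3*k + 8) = 4*k^5 + 6*k^4 - 3*k^3 - 5*k^2 - 5*k + 6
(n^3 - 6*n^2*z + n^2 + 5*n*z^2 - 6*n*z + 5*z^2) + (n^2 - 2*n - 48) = n^3 - 6*n^2*z + 2*n^2 + 5*n*z^2 - 6*n*z - 2*n + 5*z^2 - 48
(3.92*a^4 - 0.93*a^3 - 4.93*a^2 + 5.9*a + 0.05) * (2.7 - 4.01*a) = -15.7192*a^5 + 14.3133*a^4 + 17.2583*a^3 - 36.97*a^2 + 15.7295*a + 0.135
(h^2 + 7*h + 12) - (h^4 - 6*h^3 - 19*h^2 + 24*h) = -h^4 + 6*h^3 + 20*h^2 - 17*h + 12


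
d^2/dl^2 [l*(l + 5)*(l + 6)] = 6*l + 22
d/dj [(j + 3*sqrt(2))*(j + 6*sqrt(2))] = 2*j + 9*sqrt(2)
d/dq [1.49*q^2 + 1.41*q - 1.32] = 2.98*q + 1.41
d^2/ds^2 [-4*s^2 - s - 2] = -8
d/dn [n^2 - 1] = 2*n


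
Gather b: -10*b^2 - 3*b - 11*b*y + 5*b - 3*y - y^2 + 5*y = -10*b^2 + b*(2 - 11*y) - y^2 + 2*y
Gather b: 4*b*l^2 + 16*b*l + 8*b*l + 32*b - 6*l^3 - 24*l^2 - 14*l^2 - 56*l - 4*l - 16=b*(4*l^2 + 24*l + 32) - 6*l^3 - 38*l^2 - 60*l - 16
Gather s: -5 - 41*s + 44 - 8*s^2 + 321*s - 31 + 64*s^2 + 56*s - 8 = 56*s^2 + 336*s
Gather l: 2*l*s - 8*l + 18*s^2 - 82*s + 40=l*(2*s - 8) + 18*s^2 - 82*s + 40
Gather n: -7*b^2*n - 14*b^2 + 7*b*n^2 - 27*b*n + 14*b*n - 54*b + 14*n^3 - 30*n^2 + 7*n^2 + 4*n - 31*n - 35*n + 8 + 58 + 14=-14*b^2 - 54*b + 14*n^3 + n^2*(7*b - 23) + n*(-7*b^2 - 13*b - 62) + 80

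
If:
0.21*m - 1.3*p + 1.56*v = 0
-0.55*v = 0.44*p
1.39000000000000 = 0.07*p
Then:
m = 240.93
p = 19.86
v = -15.89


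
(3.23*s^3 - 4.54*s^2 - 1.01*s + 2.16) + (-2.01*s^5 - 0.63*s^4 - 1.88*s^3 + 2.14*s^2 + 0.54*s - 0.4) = -2.01*s^5 - 0.63*s^4 + 1.35*s^3 - 2.4*s^2 - 0.47*s + 1.76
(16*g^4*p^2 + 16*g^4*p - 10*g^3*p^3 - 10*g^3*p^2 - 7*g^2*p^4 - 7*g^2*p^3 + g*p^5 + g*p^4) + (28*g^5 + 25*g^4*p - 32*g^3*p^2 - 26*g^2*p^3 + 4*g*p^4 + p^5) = 28*g^5 + 16*g^4*p^2 + 41*g^4*p - 10*g^3*p^3 - 42*g^3*p^2 - 7*g^2*p^4 - 33*g^2*p^3 + g*p^5 + 5*g*p^4 + p^5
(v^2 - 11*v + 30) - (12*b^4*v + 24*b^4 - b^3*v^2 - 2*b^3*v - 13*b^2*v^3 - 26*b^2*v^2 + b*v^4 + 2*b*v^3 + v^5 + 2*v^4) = -12*b^4*v - 24*b^4 + b^3*v^2 + 2*b^3*v + 13*b^2*v^3 + 26*b^2*v^2 - b*v^4 - 2*b*v^3 - v^5 - 2*v^4 + v^2 - 11*v + 30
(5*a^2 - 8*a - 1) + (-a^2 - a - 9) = 4*a^2 - 9*a - 10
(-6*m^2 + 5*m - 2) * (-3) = 18*m^2 - 15*m + 6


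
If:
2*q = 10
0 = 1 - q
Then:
No Solution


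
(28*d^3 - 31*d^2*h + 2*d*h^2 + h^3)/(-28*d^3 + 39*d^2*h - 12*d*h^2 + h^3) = (-7*d - h)/(7*d - h)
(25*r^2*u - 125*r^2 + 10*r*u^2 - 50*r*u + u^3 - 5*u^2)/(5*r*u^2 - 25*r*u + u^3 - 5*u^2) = (5*r + u)/u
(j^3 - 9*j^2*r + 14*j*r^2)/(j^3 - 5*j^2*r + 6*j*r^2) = (-j + 7*r)/(-j + 3*r)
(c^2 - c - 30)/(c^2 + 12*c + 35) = (c - 6)/(c + 7)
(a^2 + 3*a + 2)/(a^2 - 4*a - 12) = (a + 1)/(a - 6)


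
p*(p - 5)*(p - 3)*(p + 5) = p^4 - 3*p^3 - 25*p^2 + 75*p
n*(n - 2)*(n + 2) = n^3 - 4*n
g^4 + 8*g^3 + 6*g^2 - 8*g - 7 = (g - 1)*(g + 1)^2*(g + 7)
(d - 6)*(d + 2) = d^2 - 4*d - 12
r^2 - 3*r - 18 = (r - 6)*(r + 3)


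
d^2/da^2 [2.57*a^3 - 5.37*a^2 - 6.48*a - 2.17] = 15.42*a - 10.74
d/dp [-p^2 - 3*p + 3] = -2*p - 3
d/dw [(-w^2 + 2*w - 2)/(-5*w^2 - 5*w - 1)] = 3*(5*w^2 - 6*w - 4)/(25*w^4 + 50*w^3 + 35*w^2 + 10*w + 1)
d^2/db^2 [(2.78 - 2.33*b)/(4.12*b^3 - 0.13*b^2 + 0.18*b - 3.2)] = (-237.302112*b^5 + 573.753672*b^4 - 20.446386*b^3 - 355.97286*b^2 + 225.334488*b - 4.816976)/(69.934528*b^9 - 6.620016*b^8 + 9.37506*b^7 - 163.534885*b^6 + 10.69311*b^5 - 14.413596*b^4 + 127.021512*b^3 - 4.30464*b^2 + 5.5296*b - 32.768)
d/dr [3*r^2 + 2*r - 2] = 6*r + 2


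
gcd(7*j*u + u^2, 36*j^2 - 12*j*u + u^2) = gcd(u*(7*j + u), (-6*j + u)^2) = 1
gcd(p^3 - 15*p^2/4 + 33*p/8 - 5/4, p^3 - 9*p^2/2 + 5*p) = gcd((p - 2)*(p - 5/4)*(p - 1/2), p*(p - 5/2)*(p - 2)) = p - 2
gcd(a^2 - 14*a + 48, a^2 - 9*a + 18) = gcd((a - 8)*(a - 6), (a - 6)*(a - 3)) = a - 6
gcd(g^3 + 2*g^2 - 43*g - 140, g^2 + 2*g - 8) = g + 4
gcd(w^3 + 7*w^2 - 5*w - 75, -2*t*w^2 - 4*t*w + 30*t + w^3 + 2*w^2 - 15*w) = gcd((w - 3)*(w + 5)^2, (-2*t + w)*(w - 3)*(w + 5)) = w^2 + 2*w - 15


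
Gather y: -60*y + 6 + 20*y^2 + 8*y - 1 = 20*y^2 - 52*y + 5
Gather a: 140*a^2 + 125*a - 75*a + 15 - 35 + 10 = 140*a^2 + 50*a - 10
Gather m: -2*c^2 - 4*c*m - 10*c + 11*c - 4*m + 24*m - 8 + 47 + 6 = -2*c^2 + c + m*(20 - 4*c) + 45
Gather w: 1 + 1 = 2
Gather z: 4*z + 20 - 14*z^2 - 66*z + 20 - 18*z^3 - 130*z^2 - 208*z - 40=-18*z^3 - 144*z^2 - 270*z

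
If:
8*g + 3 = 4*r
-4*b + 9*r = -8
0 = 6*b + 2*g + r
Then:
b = 91/248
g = -183/248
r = -45/62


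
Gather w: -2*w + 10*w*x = w*(10*x - 2)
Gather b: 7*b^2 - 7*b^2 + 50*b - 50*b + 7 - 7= 0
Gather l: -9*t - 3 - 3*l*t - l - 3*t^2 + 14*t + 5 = l*(-3*t - 1) - 3*t^2 + 5*t + 2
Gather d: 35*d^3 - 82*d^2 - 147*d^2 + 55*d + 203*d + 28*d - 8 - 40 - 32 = 35*d^3 - 229*d^2 + 286*d - 80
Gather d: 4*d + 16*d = 20*d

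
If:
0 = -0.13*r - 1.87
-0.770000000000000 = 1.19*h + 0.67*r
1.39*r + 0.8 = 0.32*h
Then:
No Solution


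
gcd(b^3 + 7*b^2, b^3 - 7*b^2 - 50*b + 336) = b + 7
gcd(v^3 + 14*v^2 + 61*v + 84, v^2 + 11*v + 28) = v^2 + 11*v + 28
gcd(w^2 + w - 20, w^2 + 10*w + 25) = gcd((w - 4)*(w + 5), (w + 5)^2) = w + 5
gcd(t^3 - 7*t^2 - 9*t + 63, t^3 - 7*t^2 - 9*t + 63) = t^3 - 7*t^2 - 9*t + 63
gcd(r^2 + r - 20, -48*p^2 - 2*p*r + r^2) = 1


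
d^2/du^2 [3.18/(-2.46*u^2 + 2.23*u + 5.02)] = (-38.488176*u^2 + 34.889688*u + 3.18*(4.92*u - 2.23)*(9.84*u - 4.46) + 78.540912)/(-2.46*u^2 + 2.23*u + 5.02)^3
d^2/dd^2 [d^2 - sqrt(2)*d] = 2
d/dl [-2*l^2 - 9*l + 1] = -4*l - 9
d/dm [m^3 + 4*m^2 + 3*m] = 3*m^2 + 8*m + 3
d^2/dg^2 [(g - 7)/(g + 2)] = -18/(g + 2)^3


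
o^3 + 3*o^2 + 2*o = o*(o + 1)*(o + 2)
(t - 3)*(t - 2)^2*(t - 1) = t^4 - 8*t^3 + 23*t^2 - 28*t + 12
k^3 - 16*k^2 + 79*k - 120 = (k - 8)*(k - 5)*(k - 3)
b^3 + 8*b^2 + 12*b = b*(b + 2)*(b + 6)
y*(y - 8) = y^2 - 8*y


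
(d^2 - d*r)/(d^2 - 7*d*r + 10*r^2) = d*(d - r)/(d^2 - 7*d*r + 10*r^2)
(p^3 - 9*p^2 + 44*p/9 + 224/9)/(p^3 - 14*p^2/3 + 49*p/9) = (3*p^2 - 20*p - 32)/(p*(3*p - 7))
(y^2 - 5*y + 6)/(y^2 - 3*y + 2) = (y - 3)/(y - 1)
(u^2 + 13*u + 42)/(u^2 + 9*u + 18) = (u + 7)/(u + 3)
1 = 1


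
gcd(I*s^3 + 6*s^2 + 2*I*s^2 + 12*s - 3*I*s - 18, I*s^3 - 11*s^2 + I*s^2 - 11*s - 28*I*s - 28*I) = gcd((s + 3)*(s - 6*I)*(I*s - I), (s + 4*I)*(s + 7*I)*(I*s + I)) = 1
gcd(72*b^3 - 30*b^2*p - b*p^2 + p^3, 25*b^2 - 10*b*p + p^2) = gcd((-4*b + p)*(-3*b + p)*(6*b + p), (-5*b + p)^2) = 1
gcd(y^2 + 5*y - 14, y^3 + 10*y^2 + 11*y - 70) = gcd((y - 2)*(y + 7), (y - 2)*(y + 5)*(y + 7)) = y^2 + 5*y - 14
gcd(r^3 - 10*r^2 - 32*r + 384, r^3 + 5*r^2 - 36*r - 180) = r + 6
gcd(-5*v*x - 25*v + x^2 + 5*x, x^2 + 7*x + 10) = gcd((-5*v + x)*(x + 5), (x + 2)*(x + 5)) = x + 5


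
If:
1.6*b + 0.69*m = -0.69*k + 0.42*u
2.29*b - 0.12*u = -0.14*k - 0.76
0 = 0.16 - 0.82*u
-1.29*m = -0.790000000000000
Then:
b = -0.34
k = 0.29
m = 0.61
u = 0.20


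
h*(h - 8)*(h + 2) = h^3 - 6*h^2 - 16*h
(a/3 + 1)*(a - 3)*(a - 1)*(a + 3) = a^4/3 + 2*a^3/3 - 4*a^2 - 6*a + 9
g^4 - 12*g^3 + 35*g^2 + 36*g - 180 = (g - 6)*(g - 5)*(g - 3)*(g + 2)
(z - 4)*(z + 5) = z^2 + z - 20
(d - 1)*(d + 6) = d^2 + 5*d - 6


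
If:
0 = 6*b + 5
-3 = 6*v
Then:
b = -5/6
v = -1/2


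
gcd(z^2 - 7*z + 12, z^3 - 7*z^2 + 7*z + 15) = z - 3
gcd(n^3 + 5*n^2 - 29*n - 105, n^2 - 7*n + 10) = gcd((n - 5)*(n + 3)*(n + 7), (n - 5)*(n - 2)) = n - 5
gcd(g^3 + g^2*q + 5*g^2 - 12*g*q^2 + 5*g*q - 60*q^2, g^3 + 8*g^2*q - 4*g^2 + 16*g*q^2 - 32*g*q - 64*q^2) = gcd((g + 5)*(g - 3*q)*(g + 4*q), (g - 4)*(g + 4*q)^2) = g + 4*q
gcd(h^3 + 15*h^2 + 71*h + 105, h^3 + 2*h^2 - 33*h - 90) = h^2 + 8*h + 15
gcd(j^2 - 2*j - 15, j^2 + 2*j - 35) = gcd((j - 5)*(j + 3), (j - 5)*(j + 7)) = j - 5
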